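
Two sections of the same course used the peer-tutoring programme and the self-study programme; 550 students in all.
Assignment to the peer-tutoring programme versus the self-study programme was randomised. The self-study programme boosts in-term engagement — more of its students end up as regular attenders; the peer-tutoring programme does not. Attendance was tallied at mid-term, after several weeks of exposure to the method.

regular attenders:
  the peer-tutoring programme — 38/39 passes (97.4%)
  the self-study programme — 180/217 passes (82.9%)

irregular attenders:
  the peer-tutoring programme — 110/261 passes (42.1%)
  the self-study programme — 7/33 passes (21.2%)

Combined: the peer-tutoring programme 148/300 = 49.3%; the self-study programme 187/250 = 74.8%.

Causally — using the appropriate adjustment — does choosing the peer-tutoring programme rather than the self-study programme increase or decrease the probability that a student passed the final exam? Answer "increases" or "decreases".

The mid-term attendance-specific comparison favours the peer-tutoring programme throughout, but the pooled figures favour the self-study programme. The question is whether to condition on mid-term attendance.
Mid-term attendance lies on the pathway teaching method → mid-term attendance → outcome, so adjusting for it blocks the indirect effect. For the total causal effect of teaching method, use the unadjusted pooled rates.
Pooled: the peer-tutoring programme 49.3% vs the self-study programme 74.8%; the self-study programme is higher overall.

decreases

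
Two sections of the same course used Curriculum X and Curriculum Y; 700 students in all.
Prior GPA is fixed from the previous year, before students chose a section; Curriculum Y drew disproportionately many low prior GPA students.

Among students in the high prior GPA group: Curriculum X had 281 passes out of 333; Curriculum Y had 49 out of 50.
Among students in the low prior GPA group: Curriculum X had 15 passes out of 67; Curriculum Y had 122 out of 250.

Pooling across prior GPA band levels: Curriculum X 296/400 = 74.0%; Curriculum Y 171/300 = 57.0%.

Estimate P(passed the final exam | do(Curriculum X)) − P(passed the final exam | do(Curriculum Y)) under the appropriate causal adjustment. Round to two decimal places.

The stratified and pooled comparisons disagree (Curriculum Y wins within each prior GPA band; Curriculum X wins overall), so the answer turns on the causal role of prior GPA band.
The imbalance in prior GPA band arose from how students were allocated, not from anything the teaching method did; and prior GPA band independently affects the outcome. The pooled gap is confounded — condition on prior GPA band.
Adjusting over the population distribution of prior GPA band: 0.547·(0.844−0.980) + 0.453·(0.224−0.488) = -0.194.

-0.19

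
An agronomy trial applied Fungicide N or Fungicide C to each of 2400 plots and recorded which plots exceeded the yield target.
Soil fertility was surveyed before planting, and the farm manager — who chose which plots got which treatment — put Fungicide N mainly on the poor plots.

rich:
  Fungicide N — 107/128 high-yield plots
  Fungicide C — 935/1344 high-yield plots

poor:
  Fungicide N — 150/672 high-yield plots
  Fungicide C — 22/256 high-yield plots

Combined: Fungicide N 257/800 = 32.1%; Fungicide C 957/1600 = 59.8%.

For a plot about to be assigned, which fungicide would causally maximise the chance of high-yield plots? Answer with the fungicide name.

Fungicide N

Here soil fertility is a common cause — it drives both which fungicide a case falls under and the outcome. The crude comparison mixes populations; the stratum-specific rates are the causally relevant ones.
Within each level — rich: 83.6% vs 69.6%; poor: 22.3% vs 8.6% — Fungicide N is higher every time.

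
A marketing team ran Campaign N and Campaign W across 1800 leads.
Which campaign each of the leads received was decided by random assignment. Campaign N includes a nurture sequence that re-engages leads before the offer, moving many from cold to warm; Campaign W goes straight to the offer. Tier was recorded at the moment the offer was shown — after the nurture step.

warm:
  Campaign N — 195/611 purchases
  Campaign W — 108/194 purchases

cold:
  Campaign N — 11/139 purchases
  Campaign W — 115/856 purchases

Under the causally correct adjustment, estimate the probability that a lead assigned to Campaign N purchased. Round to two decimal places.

Engagement tier here is a post-treatment variable shaped by the campaign; conditioning on it would introduce bias rather than remove it. The overall comparison is the causal one.
So P(outcome | do(Campaign N)) is just the pooled rate for Campaign N: 206/750 = 0.275.

0.27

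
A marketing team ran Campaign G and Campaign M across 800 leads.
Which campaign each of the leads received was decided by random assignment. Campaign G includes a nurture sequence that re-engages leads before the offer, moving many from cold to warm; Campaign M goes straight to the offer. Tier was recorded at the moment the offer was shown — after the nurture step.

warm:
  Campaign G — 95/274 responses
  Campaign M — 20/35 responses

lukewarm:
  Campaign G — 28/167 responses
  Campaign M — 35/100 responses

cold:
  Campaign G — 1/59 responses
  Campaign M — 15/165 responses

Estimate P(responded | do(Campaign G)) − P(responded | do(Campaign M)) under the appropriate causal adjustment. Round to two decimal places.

+0.01

Within every engagement tier level Campaign M has the higher rate, yet pooled Campaign G does — Simpson's reversal.
Engagement tier is recorded after the campaign and is itself shifted by it — it sits on the causal path from campaign to outcome. Conditioning on a mediator would strip out part of the effect we want; the pooled comparison gives the total causal effect.
The causal difference is the pooled difference: 0.248 − 0.233 = +0.015.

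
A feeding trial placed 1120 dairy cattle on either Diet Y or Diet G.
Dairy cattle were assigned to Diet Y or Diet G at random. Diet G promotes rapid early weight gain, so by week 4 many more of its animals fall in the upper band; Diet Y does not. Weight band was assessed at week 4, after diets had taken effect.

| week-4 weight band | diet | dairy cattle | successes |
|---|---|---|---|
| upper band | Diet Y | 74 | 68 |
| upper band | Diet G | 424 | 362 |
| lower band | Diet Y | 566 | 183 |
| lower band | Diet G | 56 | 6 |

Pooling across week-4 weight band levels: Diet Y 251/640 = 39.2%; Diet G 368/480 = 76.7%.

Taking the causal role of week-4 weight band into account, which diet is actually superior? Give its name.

Diet G

The stratified and pooled comparisons disagree (Diet Y wins within each week-4 weight band; Diet G wins overall), so the answer turns on the causal role of week-4 weight band.
Week-4 weight band is downstream of the diet. One should not condition on a consequence of treatment, so the overall rates are the right comparison.
Pooled: Diet Y 39.2% vs Diet G 76.7%; Diet G is higher overall.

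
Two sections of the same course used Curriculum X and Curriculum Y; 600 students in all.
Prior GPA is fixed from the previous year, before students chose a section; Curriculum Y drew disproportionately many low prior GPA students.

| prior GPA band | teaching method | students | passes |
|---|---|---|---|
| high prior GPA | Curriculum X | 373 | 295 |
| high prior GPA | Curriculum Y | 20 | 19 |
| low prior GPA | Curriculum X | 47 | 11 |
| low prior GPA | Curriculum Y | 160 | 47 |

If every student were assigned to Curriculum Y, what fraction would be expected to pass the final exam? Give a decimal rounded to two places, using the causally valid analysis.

0.72

Prior GPA band differs across teaching methods for reasons unrelated to any effect of the teaching method itself, and it separately predicts the outcome — a classic confounder. We must compare within prior GPA band levels.
Standardising Curriculum Y to the population prior GPA band mix: 0.655·19/20 + 0.345·47/160 = 0.724.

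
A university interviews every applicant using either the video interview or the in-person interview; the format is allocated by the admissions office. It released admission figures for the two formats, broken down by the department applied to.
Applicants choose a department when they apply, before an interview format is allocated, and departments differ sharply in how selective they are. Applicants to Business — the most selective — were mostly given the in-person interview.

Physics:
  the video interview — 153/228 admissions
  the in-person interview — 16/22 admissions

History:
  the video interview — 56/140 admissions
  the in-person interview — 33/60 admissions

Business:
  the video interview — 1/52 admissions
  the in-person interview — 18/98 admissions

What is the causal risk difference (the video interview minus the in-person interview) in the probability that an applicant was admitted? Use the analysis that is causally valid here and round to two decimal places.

Department differs across interview formats for reasons unrelated to any effect of the interview format itself, and it separately predicts the outcome — a classic confounder. We must compare within department levels.
Adjusting over the population distribution of department: 0.417·(0.671−0.727) + 0.333·(0.400−0.550) + 0.250·(0.019−0.184) = -0.115.

-0.11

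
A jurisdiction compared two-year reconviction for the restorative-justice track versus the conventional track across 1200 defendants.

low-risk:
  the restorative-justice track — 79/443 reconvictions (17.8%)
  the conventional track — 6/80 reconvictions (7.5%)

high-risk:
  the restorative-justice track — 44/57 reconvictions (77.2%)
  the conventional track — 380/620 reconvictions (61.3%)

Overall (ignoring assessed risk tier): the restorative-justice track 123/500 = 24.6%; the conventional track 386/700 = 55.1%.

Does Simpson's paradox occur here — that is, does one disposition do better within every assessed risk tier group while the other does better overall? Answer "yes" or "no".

yes

Within each assessed risk tier level (low-risk 17.8% vs 7.5%; high-risk 77.2% vs 61.3%), the conventional track has the lower rate every time. Pooled: 24.6% vs 55.1% — the restorative-justice track has the lower rate overall. The two comparisons disagree.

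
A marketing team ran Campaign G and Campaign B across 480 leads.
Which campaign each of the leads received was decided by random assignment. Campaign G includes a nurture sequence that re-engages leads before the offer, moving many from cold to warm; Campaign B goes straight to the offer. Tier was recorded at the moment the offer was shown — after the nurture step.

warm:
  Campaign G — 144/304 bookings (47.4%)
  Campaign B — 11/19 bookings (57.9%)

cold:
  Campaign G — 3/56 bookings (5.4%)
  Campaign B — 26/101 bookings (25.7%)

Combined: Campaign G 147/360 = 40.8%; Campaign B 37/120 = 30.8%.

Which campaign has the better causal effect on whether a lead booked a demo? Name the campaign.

Campaign G

Campaign B is higher inside every engagement tier stratum but Campaign G is higher in aggregate. Whether to stratify depends on how engagement tier relates to the campaign.
Engagement tier lies on the pathway campaign → engagement tier → outcome, so adjusting for it blocks the indirect effect. For the total causal effect of campaign, use the unadjusted pooled rates.
Pooled: Campaign G 40.8% vs Campaign B 30.8%; Campaign G is higher overall.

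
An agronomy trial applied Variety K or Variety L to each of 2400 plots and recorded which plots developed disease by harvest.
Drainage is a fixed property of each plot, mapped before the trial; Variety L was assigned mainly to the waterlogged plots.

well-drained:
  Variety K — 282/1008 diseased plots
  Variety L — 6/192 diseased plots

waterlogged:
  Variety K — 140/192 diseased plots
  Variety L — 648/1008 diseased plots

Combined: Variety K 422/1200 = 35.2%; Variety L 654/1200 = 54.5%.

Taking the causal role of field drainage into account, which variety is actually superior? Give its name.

Variety L

Since field drainage is a pre-existing factor (not a product of the variety) and it affects the outcome on its own, it is a confounder. The stratified rates, not the pooled rate, identify the causal effect.
Within each level — well-drained: 28.0% vs 3.1%; waterlogged: 72.9% vs 64.3% — Variety L is lower every time.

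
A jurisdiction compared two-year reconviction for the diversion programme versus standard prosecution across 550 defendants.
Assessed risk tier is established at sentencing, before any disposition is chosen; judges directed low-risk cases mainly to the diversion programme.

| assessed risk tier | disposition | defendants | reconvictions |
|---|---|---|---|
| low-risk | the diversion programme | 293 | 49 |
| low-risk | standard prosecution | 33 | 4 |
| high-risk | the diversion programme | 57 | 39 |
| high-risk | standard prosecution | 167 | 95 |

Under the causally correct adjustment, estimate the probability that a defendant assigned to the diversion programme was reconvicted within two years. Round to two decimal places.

0.38

The assessed risk tier-specific comparison favours standard prosecution throughout, but the pooled figures favour the diversion programme. The question is whether to condition on assessed risk tier.
Assessed risk tier is set before the disposition has any effect — it is not caused by the disposition — and it independently drives the outcome. That makes it a confounder, so the causal comparison is within assessed risk tier levels.
Standardising the diversion programme to the population assessed risk tier mix: 0.593·49/293 + 0.407·39/57 = 0.378.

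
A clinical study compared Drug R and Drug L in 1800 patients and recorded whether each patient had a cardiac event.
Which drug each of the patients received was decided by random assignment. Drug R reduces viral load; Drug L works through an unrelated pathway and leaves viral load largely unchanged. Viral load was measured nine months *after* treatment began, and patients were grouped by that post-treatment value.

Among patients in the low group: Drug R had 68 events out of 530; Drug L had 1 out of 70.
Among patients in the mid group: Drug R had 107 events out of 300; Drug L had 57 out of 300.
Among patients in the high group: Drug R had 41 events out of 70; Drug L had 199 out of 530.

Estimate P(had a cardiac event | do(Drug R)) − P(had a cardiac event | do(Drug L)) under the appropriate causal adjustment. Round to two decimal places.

Because the drug influences viral load, viral load is a post-treatment mediator, not a confounder. Stratifying on it would bias the estimate; the causal effect is the crude pooled difference.
The causal difference is the pooled difference: 0.240 − 0.286 = -0.046.

-0.05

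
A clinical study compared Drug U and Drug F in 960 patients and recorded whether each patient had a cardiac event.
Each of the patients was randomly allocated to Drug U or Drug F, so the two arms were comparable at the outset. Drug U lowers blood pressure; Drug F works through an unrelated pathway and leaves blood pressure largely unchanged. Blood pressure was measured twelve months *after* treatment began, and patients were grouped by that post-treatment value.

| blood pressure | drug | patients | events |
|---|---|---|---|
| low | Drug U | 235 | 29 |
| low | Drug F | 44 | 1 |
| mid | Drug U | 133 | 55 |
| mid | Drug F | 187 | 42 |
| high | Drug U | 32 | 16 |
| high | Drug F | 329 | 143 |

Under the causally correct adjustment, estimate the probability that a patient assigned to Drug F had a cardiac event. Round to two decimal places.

0.33

The blood pressure-specific comparison favours Drug F throughout, but the pooled figures favour Drug U. The question is whether to condition on blood pressure.
Blood pressure is recorded after the drug and is itself shifted by it — it sits on the causal path from drug to outcome. Conditioning on a mediator would strip out part of the effect we want; the pooled comparison gives the total causal effect.
So P(outcome | do(Drug F)) is just the pooled rate for Drug F: 186/560 = 0.332.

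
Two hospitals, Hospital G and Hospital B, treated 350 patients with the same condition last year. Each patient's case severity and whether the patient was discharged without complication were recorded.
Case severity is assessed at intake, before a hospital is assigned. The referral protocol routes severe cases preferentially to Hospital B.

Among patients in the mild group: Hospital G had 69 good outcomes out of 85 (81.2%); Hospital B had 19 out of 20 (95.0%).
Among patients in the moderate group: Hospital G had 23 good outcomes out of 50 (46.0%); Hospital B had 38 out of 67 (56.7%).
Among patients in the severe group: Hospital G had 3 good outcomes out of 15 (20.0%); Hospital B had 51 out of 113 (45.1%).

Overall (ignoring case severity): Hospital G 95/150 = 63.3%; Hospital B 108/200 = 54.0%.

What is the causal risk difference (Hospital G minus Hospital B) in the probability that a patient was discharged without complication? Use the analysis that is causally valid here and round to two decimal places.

Within every case severity level Hospital B has the higher rate, yet pooled Hospital G does — Simpson's reversal.
Here case severity is a common cause — it drives both which hospital a case falls under and the outcome. The crude comparison mixes populations; the stratum-specific rates are the causally relevant ones.
Adjusting over the population distribution of case severity: 0.300·(0.812−0.950) + 0.334·(0.460−0.567) + 0.366·(0.200−0.451) = -0.169.

-0.17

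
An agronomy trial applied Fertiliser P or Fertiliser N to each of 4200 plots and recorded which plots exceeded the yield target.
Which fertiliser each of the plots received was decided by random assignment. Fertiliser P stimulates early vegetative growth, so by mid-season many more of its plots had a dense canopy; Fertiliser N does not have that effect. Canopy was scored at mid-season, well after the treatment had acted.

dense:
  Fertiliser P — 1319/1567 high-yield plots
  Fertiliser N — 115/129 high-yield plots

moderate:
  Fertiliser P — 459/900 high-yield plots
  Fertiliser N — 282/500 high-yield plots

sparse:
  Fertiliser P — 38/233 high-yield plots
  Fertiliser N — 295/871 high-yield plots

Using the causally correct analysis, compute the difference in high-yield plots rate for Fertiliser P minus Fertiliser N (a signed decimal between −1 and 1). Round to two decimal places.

Stratifying would compare fertilisers among plots the fertilisers themselves sorted into mid-season canopy groups — a form of selection on an intermediate. The unconditioned pooled rates give the total causal effect.
The causal difference is the pooled difference: 0.673 − 0.461 = +0.211.

+0.21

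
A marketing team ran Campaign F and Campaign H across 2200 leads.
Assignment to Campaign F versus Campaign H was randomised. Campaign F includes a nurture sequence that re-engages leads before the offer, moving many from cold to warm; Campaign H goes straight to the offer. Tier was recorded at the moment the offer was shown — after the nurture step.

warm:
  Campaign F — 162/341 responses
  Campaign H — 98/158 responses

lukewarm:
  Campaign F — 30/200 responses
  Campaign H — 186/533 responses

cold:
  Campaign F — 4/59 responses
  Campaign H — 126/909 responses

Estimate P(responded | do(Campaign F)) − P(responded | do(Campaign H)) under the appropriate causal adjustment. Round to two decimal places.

+0.07

The distribution of engagement tier is itself part of what the campaign does — it is an intermediate outcome. Holding it fixed would remove that part of the effect; the total effect is the pooled difference.
The causal difference is the pooled difference: 0.327 − 0.256 = +0.070.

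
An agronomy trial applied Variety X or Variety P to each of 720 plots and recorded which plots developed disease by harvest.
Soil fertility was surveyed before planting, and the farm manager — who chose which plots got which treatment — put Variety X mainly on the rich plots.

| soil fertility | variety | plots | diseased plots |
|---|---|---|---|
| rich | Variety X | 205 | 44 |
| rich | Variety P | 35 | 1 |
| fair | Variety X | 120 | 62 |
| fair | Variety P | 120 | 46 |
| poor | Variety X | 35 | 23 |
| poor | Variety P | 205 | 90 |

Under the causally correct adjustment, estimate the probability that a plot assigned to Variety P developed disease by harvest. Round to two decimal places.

0.28

Within every soil fertility level Variety P has the lower rate, yet pooled Variety X does — Simpson's reversal.
Since soil fertility is a pre-existing factor (not a product of the variety) and it affects the outcome on its own, it is a confounder. The stratified rates, not the pooled rate, identify the causal effect.
Standardising Variety P to the population soil fertility mix: 0.333·1/35 + 0.333·46/120 + 0.333·90/205 = 0.284.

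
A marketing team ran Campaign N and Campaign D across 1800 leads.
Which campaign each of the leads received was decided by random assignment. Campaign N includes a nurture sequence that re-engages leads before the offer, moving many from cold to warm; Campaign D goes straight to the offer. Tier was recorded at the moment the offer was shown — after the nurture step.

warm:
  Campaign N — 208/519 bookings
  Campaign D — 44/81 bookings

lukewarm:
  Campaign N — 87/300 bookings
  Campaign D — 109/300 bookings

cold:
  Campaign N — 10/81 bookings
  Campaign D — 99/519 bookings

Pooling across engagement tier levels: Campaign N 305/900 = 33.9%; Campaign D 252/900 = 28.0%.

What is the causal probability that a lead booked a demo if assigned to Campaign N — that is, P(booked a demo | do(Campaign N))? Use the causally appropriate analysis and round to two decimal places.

0.34

The stratified and pooled comparisons disagree (Campaign D wins within each engagement tier; Campaign N wins overall), so the answer turns on the causal role of engagement tier.
Engagement tier here is a post-treatment variable shaped by the campaign; conditioning on it would introduce bias rather than remove it. The overall comparison is the causal one.
So P(outcome | do(Campaign N)) is just the pooled rate for Campaign N: 305/900 = 0.339.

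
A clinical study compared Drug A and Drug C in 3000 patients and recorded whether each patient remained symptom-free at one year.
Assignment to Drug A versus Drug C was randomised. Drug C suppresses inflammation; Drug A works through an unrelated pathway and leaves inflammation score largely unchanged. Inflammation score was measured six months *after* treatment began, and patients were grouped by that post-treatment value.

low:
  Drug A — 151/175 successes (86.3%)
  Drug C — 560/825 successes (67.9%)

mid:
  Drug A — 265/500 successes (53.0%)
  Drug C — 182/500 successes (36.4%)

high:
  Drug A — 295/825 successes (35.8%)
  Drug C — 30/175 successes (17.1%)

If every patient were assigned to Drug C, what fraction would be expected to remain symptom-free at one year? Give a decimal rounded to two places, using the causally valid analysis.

Within every inflammation score level Drug A has the higher rate, yet pooled Drug C does — Simpson's reversal.
Inflammation score lies on the pathway drug → inflammation score → outcome, so adjusting for it blocks the indirect effect. For the total causal effect of drug, use the unadjusted pooled rates.
So P(outcome | do(Drug C)) is just the pooled rate for Drug C: 772/1500 = 0.515.

0.51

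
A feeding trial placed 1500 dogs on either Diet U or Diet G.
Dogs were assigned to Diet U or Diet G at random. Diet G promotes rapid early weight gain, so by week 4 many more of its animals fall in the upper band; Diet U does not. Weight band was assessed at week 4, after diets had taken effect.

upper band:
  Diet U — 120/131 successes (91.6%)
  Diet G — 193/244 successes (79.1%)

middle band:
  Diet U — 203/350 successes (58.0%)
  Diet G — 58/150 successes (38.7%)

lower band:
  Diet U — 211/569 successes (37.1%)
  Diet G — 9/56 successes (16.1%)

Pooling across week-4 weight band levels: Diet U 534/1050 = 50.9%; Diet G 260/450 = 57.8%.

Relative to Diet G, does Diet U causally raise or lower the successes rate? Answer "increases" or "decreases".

The distribution of week-4 weight band is itself part of what the diet does — it is an intermediate outcome. Holding it fixed would remove that part of the effect; the total effect is the pooled difference.
Pooled: Diet U 50.9% vs Diet G 57.8%; Diet G is higher overall.

decreases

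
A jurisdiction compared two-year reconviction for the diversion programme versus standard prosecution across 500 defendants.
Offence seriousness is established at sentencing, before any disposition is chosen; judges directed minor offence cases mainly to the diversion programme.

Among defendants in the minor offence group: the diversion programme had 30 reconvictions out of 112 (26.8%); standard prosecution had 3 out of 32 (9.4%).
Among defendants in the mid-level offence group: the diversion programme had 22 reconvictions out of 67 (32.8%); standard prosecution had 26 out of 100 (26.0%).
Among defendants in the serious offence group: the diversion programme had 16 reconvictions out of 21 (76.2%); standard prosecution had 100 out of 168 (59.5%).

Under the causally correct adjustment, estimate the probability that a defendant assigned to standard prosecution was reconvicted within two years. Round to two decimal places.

Within every offence seriousness level standard prosecution has the lower rate, yet pooled the diversion programme does — Simpson's reversal.
Offence seriousness is set before the disposition has any effect — it is not caused by the disposition — and it independently drives the outcome. That makes it a confounder, so the causal comparison is within offence seriousness levels.
Standardising standard prosecution to the population offence seriousness mix: 0.288·3/32 + 0.334·26/100 + 0.378·100/168 = 0.339.

0.34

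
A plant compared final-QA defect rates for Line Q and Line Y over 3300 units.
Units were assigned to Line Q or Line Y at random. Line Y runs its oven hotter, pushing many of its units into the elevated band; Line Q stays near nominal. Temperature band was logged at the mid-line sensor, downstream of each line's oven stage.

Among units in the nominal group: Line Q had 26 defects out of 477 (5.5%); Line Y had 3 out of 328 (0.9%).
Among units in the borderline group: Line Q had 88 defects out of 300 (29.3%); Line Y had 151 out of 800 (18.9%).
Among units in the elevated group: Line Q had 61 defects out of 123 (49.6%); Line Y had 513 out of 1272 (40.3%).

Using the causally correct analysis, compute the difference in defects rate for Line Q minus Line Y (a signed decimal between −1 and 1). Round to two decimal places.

In-process temperature band is recorded after the line and is itself shifted by it — it sits on the causal path from line to outcome. Conditioning on a mediator would strip out part of the effect we want; the pooled comparison gives the total causal effect.
The causal difference is the pooled difference: 0.194 − 0.278 = -0.083.

-0.08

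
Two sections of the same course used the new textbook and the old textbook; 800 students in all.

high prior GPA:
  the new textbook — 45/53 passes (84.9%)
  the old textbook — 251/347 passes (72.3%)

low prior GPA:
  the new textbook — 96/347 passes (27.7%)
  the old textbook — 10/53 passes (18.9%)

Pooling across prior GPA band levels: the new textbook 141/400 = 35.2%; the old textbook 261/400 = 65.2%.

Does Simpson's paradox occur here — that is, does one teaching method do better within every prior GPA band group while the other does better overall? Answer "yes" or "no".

Within each prior GPA band level (high prior GPA 84.9% vs 72.3%; low prior GPA 27.7% vs 18.9%), the new textbook has the higher rate every time. Pooled: 35.2% vs 65.2% — the old textbook has the higher rate overall. The two comparisons disagree.

yes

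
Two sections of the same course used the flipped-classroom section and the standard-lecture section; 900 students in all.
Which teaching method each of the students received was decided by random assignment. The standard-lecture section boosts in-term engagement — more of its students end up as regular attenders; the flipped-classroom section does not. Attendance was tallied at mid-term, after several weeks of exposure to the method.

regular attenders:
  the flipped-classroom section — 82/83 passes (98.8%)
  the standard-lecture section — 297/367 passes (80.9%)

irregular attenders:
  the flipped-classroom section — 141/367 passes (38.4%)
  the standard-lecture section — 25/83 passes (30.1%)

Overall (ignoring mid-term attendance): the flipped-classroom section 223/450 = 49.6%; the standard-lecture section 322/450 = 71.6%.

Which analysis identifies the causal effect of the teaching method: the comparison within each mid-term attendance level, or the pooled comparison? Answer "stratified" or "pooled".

pooled

The mid-term attendance-specific comparison favours the flipped-classroom section throughout, but the pooled figures favour the standard-lecture section. The question is whether to condition on mid-term attendance.
The distribution of mid-term attendance is itself part of what the teaching method does — it is an intermediate outcome. Holding it fixed would remove that part of the effect; the total effect is the pooled difference.
Pooled: the flipped-classroom section 49.6% vs the standard-lecture section 71.6%; the standard-lecture section is higher overall.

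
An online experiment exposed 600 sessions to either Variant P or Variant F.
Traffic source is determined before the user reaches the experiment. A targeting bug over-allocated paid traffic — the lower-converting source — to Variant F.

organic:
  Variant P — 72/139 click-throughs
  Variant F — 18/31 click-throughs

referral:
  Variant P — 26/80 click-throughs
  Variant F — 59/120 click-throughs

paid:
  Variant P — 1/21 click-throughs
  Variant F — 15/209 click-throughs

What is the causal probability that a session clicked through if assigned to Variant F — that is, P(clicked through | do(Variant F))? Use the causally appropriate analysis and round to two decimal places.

The imbalance in traffic source arose from how sessions were allocated, not from anything the variant did; and traffic source independently affects the outcome. The pooled gap is confounded — condition on traffic source.
Standardising Variant F to the population traffic source mix: 0.283·18/31 + 0.333·59/120 + 0.383·15/209 = 0.356.

0.36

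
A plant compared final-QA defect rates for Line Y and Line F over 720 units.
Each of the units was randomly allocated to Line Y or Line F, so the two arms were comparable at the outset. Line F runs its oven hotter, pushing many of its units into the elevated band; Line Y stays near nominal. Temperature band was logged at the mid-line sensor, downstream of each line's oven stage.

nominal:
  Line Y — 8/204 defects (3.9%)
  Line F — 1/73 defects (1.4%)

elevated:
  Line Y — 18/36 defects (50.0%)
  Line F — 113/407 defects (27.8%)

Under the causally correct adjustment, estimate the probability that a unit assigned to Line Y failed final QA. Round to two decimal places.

0.11

Because the line influences in-process temperature band, in-process temperature band is a post-treatment mediator, not a confounder. Stratifying on it would bias the estimate; the causal effect is the crude pooled difference.
So P(outcome | do(Line Y)) is just the pooled rate for Line Y: 26/240 = 0.108.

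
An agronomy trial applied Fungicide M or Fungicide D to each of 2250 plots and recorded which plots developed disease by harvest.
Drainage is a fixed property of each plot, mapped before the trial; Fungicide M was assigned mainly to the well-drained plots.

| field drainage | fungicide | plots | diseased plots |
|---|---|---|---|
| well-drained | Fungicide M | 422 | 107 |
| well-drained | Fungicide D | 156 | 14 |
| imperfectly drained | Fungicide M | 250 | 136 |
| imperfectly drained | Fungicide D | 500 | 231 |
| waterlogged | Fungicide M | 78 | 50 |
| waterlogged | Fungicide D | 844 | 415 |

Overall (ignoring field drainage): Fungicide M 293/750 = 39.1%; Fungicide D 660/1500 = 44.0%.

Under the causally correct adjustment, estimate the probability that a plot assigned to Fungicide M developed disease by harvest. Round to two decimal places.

The field drainage-specific comparison favours Fungicide D throughout, but the pooled figures favour Fungicide M. The question is whether to condition on field drainage.
Since field drainage is a pre-existing factor (not a product of the fungicide) and it affects the outcome on its own, it is a confounder. The stratified rates, not the pooled rate, identify the causal effect.
Standardising Fungicide M to the population field drainage mix: 0.257·107/422 + 0.333·136/250 + 0.410·50/78 = 0.509.

0.51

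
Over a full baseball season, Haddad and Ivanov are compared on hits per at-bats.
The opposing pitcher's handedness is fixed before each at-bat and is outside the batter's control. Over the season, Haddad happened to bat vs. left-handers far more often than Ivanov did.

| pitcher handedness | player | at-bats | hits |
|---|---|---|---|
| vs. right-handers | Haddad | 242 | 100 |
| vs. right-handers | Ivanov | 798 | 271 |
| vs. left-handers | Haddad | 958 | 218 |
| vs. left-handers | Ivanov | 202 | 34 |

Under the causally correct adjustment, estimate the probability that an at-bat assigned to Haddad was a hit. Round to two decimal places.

Haddad is higher inside every pitcher handedness stratum but Ivanov is higher in aggregate. Whether to stratify depends on how pitcher handedness relates to the player.
Nothing the player does changes pitcher handedness; the imbalance is an allocation artefact. With pitcher handedness also predicting the outcome, the pooled figure is confounded, and the within-stratum comparison is the causal one.
Standardising Haddad to the population pitcher handedness mix: 0.473·100/242 + 0.527·218/958 = 0.315.

0.32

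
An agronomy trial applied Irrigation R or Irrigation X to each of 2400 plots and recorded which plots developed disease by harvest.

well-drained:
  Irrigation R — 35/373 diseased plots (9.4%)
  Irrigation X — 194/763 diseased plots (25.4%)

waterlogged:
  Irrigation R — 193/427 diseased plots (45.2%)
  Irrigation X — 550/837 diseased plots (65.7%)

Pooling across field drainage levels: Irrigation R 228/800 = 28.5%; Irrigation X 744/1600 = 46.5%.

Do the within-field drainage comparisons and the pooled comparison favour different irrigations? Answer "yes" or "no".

no

Within each field drainage level (well-drained 9.4% vs 25.4%; waterlogged 45.2% vs 65.7%), Irrigation R has the lower rate every time. Pooled: 28.5% vs 46.5% — Irrigation R has the lower rate overall. They agree.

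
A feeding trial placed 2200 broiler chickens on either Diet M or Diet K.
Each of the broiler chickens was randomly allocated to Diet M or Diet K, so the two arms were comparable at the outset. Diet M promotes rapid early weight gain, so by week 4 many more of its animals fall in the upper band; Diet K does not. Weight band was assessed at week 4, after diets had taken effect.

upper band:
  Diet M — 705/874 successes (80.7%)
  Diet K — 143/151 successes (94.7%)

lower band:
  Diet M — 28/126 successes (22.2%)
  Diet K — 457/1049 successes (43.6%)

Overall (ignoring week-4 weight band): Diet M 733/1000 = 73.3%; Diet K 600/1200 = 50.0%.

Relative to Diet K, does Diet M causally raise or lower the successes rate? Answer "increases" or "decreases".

The stratified and pooled comparisons disagree (Diet K wins within each week-4 weight band; Diet M wins overall), so the answer turns on the causal role of week-4 weight band.
The distribution of week-4 weight band is itself part of what the diet does — it is an intermediate outcome. Holding it fixed would remove that part of the effect; the total effect is the pooled difference.
Pooled: Diet M 73.3% vs Diet K 50.0%; Diet M is higher overall.

increases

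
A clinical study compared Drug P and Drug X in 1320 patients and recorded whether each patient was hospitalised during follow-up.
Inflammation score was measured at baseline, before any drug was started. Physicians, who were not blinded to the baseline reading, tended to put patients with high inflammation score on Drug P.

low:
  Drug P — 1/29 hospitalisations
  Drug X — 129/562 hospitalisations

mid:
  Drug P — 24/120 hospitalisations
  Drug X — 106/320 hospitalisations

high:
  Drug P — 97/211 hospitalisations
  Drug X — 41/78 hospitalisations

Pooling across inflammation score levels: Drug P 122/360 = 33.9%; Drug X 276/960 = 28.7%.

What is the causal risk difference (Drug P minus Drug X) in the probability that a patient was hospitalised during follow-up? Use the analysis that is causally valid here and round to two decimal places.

-0.15

Within every inflammation score level Drug P has the lower rate, yet pooled Drug X does — Simpson's reversal.
Inflammation score differs across drugs for reasons unrelated to any effect of the drug itself, and it separately predicts the outcome — a classic confounder. We must compare within inflammation score levels.
Adjusting over the population distribution of inflammation score: 0.448·(0.034−0.230) + 0.333·(0.200−0.331) + 0.219·(0.460−0.526) = -0.146.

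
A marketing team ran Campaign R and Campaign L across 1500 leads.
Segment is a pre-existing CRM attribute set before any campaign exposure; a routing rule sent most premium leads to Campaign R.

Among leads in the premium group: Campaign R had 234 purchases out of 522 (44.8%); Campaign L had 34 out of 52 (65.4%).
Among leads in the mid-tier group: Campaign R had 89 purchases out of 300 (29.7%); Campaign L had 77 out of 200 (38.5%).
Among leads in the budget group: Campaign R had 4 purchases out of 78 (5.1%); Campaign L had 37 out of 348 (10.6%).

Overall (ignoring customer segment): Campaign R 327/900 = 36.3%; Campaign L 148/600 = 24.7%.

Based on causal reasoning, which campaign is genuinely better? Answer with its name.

Campaign L

Customer segment differs across campaigns for reasons unrelated to any effect of the campaign itself, and it separately predicts the outcome — a classic confounder. We must compare within customer segment levels.
Within each level — premium: 44.8% vs 65.4%; mid-tier: 29.7% vs 38.5%; budget: 5.1% vs 10.6% — Campaign L is higher every time.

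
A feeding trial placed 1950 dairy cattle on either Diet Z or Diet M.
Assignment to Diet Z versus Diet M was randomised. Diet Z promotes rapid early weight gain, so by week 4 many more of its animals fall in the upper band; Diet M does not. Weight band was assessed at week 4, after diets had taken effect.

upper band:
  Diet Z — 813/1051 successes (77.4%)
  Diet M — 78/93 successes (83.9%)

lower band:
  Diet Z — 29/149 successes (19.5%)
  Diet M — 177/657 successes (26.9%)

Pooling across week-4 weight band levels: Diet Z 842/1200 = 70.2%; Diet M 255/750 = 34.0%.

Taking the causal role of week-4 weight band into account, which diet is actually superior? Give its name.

Week-4 weight band is downstream of the diet. One should not condition on a consequence of treatment, so the overall rates are the right comparison.
Pooled: Diet Z 70.2% vs Diet M 34.0%; Diet Z is higher overall.

Diet Z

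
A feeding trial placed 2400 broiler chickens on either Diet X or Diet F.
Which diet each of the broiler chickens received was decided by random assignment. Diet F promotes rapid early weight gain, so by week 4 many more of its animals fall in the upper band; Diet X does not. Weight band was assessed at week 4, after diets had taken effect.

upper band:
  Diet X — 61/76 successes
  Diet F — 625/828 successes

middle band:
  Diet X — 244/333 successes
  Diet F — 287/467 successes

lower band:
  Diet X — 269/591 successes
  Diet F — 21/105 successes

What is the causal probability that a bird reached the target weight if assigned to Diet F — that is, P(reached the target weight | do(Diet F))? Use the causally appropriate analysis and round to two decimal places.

0.67

Within every week-4 weight band level Diet X has the higher rate, yet pooled Diet F does — Simpson's reversal.
Week-4 weight band here is a post-treatment variable shaped by the diet; conditioning on it would introduce bias rather than remove it. The overall comparison is the causal one.
So P(outcome | do(Diet F)) is just the pooled rate for Diet F: 933/1400 = 0.666.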